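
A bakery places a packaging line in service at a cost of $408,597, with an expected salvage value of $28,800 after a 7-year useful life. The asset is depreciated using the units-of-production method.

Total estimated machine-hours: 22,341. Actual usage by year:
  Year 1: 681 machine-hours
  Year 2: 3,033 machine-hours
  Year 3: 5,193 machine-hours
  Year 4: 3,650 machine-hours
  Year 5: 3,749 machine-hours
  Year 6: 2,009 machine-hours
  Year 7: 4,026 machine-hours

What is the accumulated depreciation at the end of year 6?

$311,355

Depreciable base = $408,597 − $28,800 = $379,797.
Rate = $379,797 / 22,341 machine-hours = $17 per machine-hour.
Year 1: 681 × $17 = $11,577. Book value $397,020.
Year 2: 3,033 × $17 = $51,561. Book value $345,459.
Year 3: 5,193 × $17 = $88,281. Book value $257,178.
Year 4: 3,650 × $17 = $62,050. Book value $195,128.
Year 5: 3,749 × $17 = $63,733. Book value $131,395.
Year 6: 2,009 × $17 = $34,153. Book value $97,242.
Accumulated through year 6 = $408,597 − $97,242 = $311,355.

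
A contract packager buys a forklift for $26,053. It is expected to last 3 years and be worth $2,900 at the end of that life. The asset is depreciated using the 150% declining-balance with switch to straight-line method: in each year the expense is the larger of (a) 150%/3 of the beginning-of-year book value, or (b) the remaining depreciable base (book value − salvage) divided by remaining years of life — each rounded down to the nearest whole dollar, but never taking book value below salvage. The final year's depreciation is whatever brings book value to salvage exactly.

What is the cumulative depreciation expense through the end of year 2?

Depreciable base = $26,053 − $2,900 = $23,153.
Year 1: DB = ⌊$26,053 × 150%/3⌋ = $13,026; SL = ⌊$23,153/3⌋ = $7,717 → take DB $13,026. Book value $13,027.
Year 2: DB = ⌊$13,027 × 150%/3⌋ = $6,513; SL = ⌊$10,127/2⌋ = $5,063 → take DB $6,513. Book value $6,514.
Accumulated through year 2 = $26,053 − $6,514 = $19,539.

$19,539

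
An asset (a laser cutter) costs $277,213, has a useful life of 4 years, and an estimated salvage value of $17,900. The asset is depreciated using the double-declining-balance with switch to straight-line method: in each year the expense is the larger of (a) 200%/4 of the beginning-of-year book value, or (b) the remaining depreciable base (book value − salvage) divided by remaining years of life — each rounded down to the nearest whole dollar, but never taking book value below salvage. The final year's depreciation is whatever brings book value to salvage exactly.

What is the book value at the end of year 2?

$69,304

Depreciable base = $277,213 − $17,900 = $259,313.
Year 1: DB = ⌊$277,213 × 200%/4⌋ = $138,606; SL = ⌊$259,313/4⌋ = $64,828 → take DB $138,606. Book value $138,607.
Year 2: DB = ⌊$138,607 × 200%/4⌋ = $69,303; SL = ⌊$120,707/3⌋ = $40,235 → take DB $69,303. Book value $69,304.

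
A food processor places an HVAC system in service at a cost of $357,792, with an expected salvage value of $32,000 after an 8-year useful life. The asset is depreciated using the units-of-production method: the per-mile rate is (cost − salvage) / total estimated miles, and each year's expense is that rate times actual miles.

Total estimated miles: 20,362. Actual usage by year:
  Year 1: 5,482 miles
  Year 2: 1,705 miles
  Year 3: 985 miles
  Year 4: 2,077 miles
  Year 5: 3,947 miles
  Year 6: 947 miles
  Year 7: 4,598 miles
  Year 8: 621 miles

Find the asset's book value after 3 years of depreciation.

Depreciable base = $357,792 − $32,000 = $325,792.
Rate = $325,792 / 20,362 miles = $16 per mile.
Year 1: 5,482 × $16 = $87,712. Book value $270,080.
Year 2: 1,705 × $16 = $27,280. Book value $242,800.
Year 3: 985 × $16 = $15,760. Book value $227,040.

$227,040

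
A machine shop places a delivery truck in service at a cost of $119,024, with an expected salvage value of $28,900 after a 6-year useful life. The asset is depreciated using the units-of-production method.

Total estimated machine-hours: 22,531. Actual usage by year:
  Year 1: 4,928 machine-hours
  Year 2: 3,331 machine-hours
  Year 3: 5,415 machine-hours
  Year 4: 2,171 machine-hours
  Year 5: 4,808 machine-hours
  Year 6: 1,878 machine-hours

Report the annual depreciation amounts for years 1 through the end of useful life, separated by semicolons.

$19,712; $13,324; $21,660; $8,684; $19,232; $7,512

Depreciable base = $119,024 − $28,900 = $90,124.
Rate = $90,124 / 22,531 machine-hours = $4 per machine-hour.
Year 1: 4,928 × $4 = $19,712. Book value $99,312.
Year 2: 3,331 × $4 = $13,324. Book value $85,988.
Year 3: 5,415 × $4 = $21,660. Book value $64,328.
Year 4: 2,171 × $4 = $8,684. Book value $55,644.
Year 5: 4,808 × $4 = $19,232. Book value $36,412.
Year 6: 1,878 × $4 = $7,512. Book value $28,900.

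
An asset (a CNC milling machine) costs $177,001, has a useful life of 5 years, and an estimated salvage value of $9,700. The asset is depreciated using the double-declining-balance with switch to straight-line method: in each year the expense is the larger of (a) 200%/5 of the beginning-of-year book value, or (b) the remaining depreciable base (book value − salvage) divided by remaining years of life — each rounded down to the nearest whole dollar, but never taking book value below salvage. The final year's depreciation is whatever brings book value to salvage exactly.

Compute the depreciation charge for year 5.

$13,240

Depreciable base = $177,001 − $9,700 = $167,301.
Year 1: DB = ⌊$177,001 × 200%/5⌋ = $70,800; SL = ⌊$167,301/5⌋ = $33,460 → take DB $70,800. Book value $106,201.
Year 2: DB = ⌊$106,201 × 200%/5⌋ = $42,480; SL = ⌊$96,501/4⌋ = $24,125 → take DB $42,480. Book value $63,721.
Year 3: DB = ⌊$63,721 × 200%/5⌋ = $25,488; SL = ⌊$54,021/3⌋ = $18,007 → take DB $25,488. Book value $38,233.
Year 4: DB = ⌊$38,233 × 200%/5⌋ = $15,293; SL = ⌊$28,533/2⌋ = $14,266 → take DB $15,293. Book value $22,940.
Year 5 (final): $22,940 − $9,700 = $13,240. Book value $9,700.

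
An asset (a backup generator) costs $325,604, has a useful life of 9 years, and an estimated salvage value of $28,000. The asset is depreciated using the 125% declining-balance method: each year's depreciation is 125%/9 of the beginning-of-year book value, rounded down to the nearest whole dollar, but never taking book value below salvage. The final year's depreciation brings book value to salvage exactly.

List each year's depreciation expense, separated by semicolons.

$45,222; $38,941; $33,533; $28,876; $24,865; $21,412; $18,438; $15,877; $70,440

Depreciable base = $325,604 − $28,000 = $297,604.
Year 1: ⌊$325,604 × 125%/9⌋ = $45,222. Book value $280,382.
Year 2: ⌊$280,382 × 125%/9⌋ = $38,941. Book value $241,441.
Year 3: ⌊$241,441 × 125%/9⌋ = $33,533. Book value $207,908.
Year 4: ⌊$207,908 × 125%/9⌋ = $28,876. Book value $179,032.
Year 5: ⌊$179,032 × 125%/9⌋ = $24,865. Book value $154,167.
Year 6: ⌊$154,167 × 125%/9⌋ = $21,412. Book value $132,755.
Year 7: ⌊$132,755 × 125%/9⌋ = $18,438. Book value $114,317.
Year 8: ⌊$114,317 × 125%/9⌋ = $15,877. Book value $98,440.
Year 9 (final): $98,440 − $28,000 = $70,440. Book value $28,000.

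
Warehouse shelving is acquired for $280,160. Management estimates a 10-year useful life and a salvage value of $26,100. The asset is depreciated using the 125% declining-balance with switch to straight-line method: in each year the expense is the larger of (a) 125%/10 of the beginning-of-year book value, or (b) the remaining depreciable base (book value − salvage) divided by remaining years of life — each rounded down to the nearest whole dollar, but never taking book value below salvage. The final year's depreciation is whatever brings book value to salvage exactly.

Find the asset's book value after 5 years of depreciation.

Depreciable base = $280,160 − $26,100 = $254,060.
Year 1: DB = ⌊$280,160 × 125%/10⌋ = $35,020; SL = ⌊$254,060/10⌋ = $25,406 → take DB $35,020. Book value $245,140.
Year 2: DB = ⌊$245,140 × 125%/10⌋ = $30,642; SL = ⌊$219,040/9⌋ = $24,337 → take DB $30,642. Book value $214,498.
Year 3: DB = ⌊$214,498 × 125%/10⌋ = $26,812; SL = ⌊$188,398/8⌋ = $23,549 → take DB $26,812. Book value $187,686.
Year 4: DB = ⌊$187,686 × 125%/10⌋ = $23,460; SL = ⌊$161,586/7⌋ = $23,083 → take DB $23,460. Book value $164,226.
Year 5: DB = ⌊$164,226 × 125%/10⌋ = $20,528; SL = ⌊$138,126/6⌋ = $23,021 → take SL $23,021. Book value $141,205.

$141,205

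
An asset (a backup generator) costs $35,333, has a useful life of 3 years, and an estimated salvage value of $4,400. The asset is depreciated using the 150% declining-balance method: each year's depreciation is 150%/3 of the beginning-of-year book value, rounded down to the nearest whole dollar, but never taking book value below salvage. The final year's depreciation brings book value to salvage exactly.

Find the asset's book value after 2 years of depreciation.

$8,834

Depreciable base = $35,333 − $4,400 = $30,933.
Year 1: ⌊$35,333 × 150%/3⌋ = $17,666. Book value $17,667.
Year 2: ⌊$17,667 × 150%/3⌋ = $8,833. Book value $8,834.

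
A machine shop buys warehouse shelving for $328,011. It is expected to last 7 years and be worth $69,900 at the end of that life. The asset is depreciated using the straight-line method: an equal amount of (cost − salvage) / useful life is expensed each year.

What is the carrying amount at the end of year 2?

$254,265

Depreciable base = $328,011 − $69,900 = $258,111.
Annual expense = $258,111 / 7 = $36,873.
End of year 1: book value $291,138.
End of year 2: book value $254,265.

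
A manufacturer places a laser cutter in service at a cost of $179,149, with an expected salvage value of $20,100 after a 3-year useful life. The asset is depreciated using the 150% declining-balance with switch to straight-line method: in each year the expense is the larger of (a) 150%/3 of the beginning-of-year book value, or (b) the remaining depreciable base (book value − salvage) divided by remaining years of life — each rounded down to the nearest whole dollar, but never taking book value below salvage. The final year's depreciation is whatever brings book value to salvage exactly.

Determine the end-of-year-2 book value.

$44,788

Depreciable base = $179,149 − $20,100 = $159,049.
Year 1: DB = ⌊$179,149 × 150%/3⌋ = $89,574; SL = ⌊$159,049/3⌋ = $53,016 → take DB $89,574. Book value $89,575.
Year 2: DB = ⌊$89,575 × 150%/3⌋ = $44,787; SL = ⌊$69,475/2⌋ = $34,737 → take DB $44,787. Book value $44,788.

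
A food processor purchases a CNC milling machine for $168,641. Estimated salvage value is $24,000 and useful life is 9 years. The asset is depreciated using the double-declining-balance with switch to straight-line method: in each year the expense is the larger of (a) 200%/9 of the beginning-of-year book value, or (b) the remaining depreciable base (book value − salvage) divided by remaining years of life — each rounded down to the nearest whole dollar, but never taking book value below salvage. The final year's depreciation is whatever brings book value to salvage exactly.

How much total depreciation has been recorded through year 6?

Depreciable base = $168,641 − $24,000 = $144,641.
Year 1: DB = ⌊$168,641 × 200%/9⌋ = $37,475; SL = ⌊$144,641/9⌋ = $16,071 → take DB $37,475. Book value $131,166.
Year 2: DB = ⌊$131,166 × 200%/9⌋ = $29,148; SL = ⌊$107,166/8⌋ = $13,395 → take DB $29,148. Book value $102,018.
Year 3: DB = ⌊$102,018 × 200%/9⌋ = $22,670; SL = ⌊$78,018/7⌋ = $11,145 → take DB $22,670. Book value $79,348.
Year 4: DB = ⌊$79,348 × 200%/9⌋ = $17,632; SL = ⌊$55,348/6⌋ = $9,224 → take DB $17,632. Book value $61,716.
Year 5: DB = ⌊$61,716 × 200%/9⌋ = $13,714; SL = ⌊$37,716/5⌋ = $7,543 → take DB $13,714. Book value $48,002.
Year 6: DB = ⌊$48,002 × 200%/9⌋ = $10,667; SL = ⌊$24,002/4⌋ = $6,000 → take DB $10,667. Book value $37,335.
Accumulated through year 6 = $168,641 − $37,335 = $131,306.

$131,306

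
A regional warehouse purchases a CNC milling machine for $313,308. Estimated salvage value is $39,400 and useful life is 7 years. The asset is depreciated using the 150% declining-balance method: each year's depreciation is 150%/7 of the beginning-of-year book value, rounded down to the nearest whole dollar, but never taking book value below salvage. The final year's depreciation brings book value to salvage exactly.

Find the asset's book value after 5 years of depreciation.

$93,822

Depreciable base = $313,308 − $39,400 = $273,908.
Year 1: ⌊$313,308 × 150%/7⌋ = $67,137. Book value $246,171.
Year 2: ⌊$246,171 × 150%/7⌋ = $52,750. Book value $193,421.
Year 3: ⌊$193,421 × 150%/7⌋ = $41,447. Book value $151,974.
Year 4: ⌊$151,974 × 150%/7⌋ = $32,565. Book value $119,409.
Year 5: ⌊$119,409 × 150%/7⌋ = $25,587. Book value $93,822.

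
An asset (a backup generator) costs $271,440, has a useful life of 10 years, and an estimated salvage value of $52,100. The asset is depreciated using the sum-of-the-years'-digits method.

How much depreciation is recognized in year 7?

$15,952

Depreciable base = $271,440 − $52,100 = $219,340.
Sum of the years' digits = 10+9+8+7+6+5+4+3+2+1 = 55.
Year 1: $219,340 × 10/55 = $39,880. Book value $231,560.
Year 2: $219,340 × 9/55 = $35,892. Book value $195,668.
Year 3: $219,340 × 8/55 = $31,904. Book value $163,764.
Year 4: $219,340 × 7/55 = $27,916. Book value $135,848.
Year 5: $219,340 × 6/55 = $23,928. Book value $111,920.
Year 6: $219,340 × 5/55 = $19,940. Book value $91,980.
Year 7: $219,340 × 4/55 = $15,952. Book value $76,028.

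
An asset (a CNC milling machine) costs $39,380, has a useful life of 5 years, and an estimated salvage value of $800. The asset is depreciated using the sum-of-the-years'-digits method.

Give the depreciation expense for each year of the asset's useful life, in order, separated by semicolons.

$12,860; $10,288; $7,716; $5,144; $2,572

Depreciable base = $39,380 − $800 = $38,580.
Sum of the years' digits = 5+4+3+2+1 = 15.
Year 1: $38,580 × 5/15 = $12,860. Book value $26,520.
Year 2: $38,580 × 4/15 = $10,288. Book value $16,232.
Year 3: $38,580 × 3/15 = $7,716. Book value $8,516.
Year 4: $38,580 × 2/15 = $5,144. Book value $3,372.
Year 5: $38,580 × 1/15 = $2,572. Book value $800.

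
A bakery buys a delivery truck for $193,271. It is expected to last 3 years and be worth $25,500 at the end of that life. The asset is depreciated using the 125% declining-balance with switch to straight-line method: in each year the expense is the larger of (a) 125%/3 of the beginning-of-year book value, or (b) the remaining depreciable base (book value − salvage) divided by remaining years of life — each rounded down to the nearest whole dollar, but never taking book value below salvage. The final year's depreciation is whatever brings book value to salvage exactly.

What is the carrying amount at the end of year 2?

Depreciable base = $193,271 − $25,500 = $167,771.
Year 1: DB = ⌊$193,271 × 125%/3⌋ = $80,529; SL = ⌊$167,771/3⌋ = $55,923 → take DB $80,529. Book value $112,742.
Year 2: DB = ⌊$112,742 × 125%/3⌋ = $46,975; SL = ⌊$87,242/2⌋ = $43,621 → take DB $46,975. Book value $65,767.

$65,767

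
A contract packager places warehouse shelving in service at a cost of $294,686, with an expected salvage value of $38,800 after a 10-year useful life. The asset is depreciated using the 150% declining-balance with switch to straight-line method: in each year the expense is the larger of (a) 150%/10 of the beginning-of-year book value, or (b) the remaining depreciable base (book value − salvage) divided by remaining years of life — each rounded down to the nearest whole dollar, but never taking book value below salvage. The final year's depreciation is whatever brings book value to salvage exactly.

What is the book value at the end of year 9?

Depreciable base = $294,686 − $38,800 = $255,886.
Year 1: DB = ⌊$294,686 × 150%/10⌋ = $44,202; SL = ⌊$255,886/10⌋ = $25,588 → take DB $44,202. Book value $250,484.
Year 2: DB = ⌊$250,484 × 150%/10⌋ = $37,572; SL = ⌊$211,684/9⌋ = $23,520 → take DB $37,572. Book value $212,912.
Year 3: DB = ⌊$212,912 × 150%/10⌋ = $31,936; SL = ⌊$174,112/8⌋ = $21,764 → take DB $31,936. Book value $180,976.
Year 4: DB = ⌊$180,976 × 150%/10⌋ = $27,146; SL = ⌊$142,176/7⌋ = $20,310 → take DB $27,146. Book value $153,830.
Year 5: DB = ⌊$153,830 × 150%/10⌋ = $23,074; SL = ⌊$115,030/6⌋ = $19,171 → take DB $23,074. Book value $130,756.
Year 6: DB = ⌊$130,756 × 150%/10⌋ = $19,613; SL = ⌊$91,956/5⌋ = $18,391 → take DB $19,613. Book value $111,143.
Year 7: DB = ⌊$111,143 × 150%/10⌋ = $16,671; SL = ⌊$72,343/4⌋ = $18,085 → take SL $18,085. Book value $93,058.
Year 8: DB = ⌊$93,058 × 150%/10⌋ = $13,958; SL = ⌊$54,258/3⌋ = $18,086 → take SL $18,086. Book value $74,972.
Year 9: DB = ⌊$74,972 × 150%/10⌋ = $11,245; SL = ⌊$36,172/2⌋ = $18,086 → take SL $18,086. Book value $56,886.

$56,886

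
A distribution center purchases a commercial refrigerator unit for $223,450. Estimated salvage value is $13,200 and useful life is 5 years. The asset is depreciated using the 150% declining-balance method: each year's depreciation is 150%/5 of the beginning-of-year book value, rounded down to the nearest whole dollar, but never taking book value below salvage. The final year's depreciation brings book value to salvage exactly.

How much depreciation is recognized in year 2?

$46,924

Depreciable base = $223,450 − $13,200 = $210,250.
Year 1: ⌊$223,450 × 150%/5⌋ = $67,035. Book value $156,415.
Year 2: ⌊$156,415 × 150%/5⌋ = $46,924. Book value $109,491.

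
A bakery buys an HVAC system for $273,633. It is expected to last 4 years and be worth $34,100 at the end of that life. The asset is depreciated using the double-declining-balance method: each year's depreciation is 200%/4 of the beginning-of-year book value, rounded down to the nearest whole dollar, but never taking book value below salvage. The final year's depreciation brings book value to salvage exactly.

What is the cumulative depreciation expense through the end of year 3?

Depreciable base = $273,633 − $34,100 = $239,533.
Year 1: ⌊$273,633 × 200%/4⌋ = $136,816. Book value $136,817.
Year 2: ⌊$136,817 × 200%/4⌋ = $68,408. Book value $68,409.
Year 3: ⌊$68,409 × 200%/4⌋ = $34,204. Book value $34,205.
Accumulated through year 3 = $273,633 − $34,205 = $239,428.

$239,428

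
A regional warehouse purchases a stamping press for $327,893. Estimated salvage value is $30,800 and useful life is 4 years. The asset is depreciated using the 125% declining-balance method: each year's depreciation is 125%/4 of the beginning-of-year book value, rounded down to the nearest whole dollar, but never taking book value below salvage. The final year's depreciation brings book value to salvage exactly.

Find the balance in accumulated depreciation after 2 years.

Depreciable base = $327,893 − $30,800 = $297,093.
Year 1: ⌊$327,893 × 125%/4⌋ = $102,466. Book value $225,427.
Year 2: ⌊$225,427 × 125%/4⌋ = $70,445. Book value $154,982.
Accumulated through year 2 = $327,893 − $154,982 = $172,911.

$172,911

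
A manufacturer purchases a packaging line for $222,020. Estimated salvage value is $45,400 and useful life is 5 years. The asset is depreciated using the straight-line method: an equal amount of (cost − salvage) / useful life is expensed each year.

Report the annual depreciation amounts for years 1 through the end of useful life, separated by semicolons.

Depreciable base = $222,020 − $45,400 = $176,620.
Annual expense = $176,620 / 5 = $35,324.
End of year 1: book value $186,696.
End of year 2: book value $151,372.
End of year 3: book value $116,048.
End of year 4: book value $80,724.
End of year 5: book value $45,400.

$35,324; $35,324; $35,324; $35,324; $35,324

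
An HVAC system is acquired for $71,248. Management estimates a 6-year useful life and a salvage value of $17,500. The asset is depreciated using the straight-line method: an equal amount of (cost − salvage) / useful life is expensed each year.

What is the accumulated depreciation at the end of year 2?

$17,916

Depreciable base = $71,248 − $17,500 = $53,748.
Annual expense = $53,748 / 6 = $8,958.
End of year 1: book value $62,290.
End of year 2: book value $53,332.
Accumulated through year 2 = $71,248 − $53,332 = $17,916.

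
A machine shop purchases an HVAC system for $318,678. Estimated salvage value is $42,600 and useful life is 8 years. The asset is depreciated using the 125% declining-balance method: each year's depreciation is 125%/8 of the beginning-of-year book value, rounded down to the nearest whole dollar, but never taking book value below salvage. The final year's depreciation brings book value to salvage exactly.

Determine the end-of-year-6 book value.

Depreciable base = $318,678 − $42,600 = $276,078.
Year 1: ⌊$318,678 × 125%/8⌋ = $49,793. Book value $268,885.
Year 2: ⌊$268,885 × 125%/8⌋ = $42,013. Book value $226,872.
Year 3: ⌊$226,872 × 125%/8⌋ = $35,448. Book value $191,424.
Year 4: ⌊$191,424 × 125%/8⌋ = $29,910. Book value $161,514.
Year 5: ⌊$161,514 × 125%/8⌋ = $25,236. Book value $136,278.
Year 6: ⌊$136,278 × 125%/8⌋ = $21,293. Book value $114,985.

$114,985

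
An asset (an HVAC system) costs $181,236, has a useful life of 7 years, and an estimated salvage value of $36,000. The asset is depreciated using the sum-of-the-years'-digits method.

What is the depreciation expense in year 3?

$25,935

Depreciable base = $181,236 − $36,000 = $145,236.
Sum of the years' digits = 7+6+5+4+3+2+1 = 28.
Year 1: $145,236 × 7/28 = $36,309. Book value $144,927.
Year 2: $145,236 × 6/28 = $31,122. Book value $113,805.
Year 3: $145,236 × 5/28 = $25,935. Book value $87,870.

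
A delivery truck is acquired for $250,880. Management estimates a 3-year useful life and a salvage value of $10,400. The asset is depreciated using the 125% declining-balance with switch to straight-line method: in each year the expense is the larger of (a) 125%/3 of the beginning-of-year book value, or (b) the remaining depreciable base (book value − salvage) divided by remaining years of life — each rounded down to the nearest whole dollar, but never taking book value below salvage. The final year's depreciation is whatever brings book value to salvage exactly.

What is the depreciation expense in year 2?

$67,973

Depreciable base = $250,880 − $10,400 = $240,480.
Year 1: DB = ⌊$250,880 × 125%/3⌋ = $104,533; SL = ⌊$240,480/3⌋ = $80,160 → take DB $104,533. Book value $146,347.
Year 2: DB = ⌊$146,347 × 125%/3⌋ = $60,977; SL = ⌊$135,947/2⌋ = $67,973 → take SL $67,973. Book value $78,374.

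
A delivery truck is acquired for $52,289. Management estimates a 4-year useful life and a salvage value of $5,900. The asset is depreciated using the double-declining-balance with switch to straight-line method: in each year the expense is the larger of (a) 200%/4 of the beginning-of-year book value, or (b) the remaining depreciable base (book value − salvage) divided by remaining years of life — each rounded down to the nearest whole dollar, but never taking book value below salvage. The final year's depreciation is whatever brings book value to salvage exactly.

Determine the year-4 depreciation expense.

$637

Depreciable base = $52,289 − $5,900 = $46,389.
Year 1: DB = ⌊$52,289 × 200%/4⌋ = $26,144; SL = ⌊$46,389/4⌋ = $11,597 → take DB $26,144. Book value $26,145.
Year 2: DB = ⌊$26,145 × 200%/4⌋ = $13,072; SL = ⌊$20,245/3⌋ = $6,748 → take DB $13,072. Book value $13,073.
Year 3: DB = ⌊$13,073 × 200%/4⌋ = $6,536; SL = ⌊$7,173/2⌋ = $3,586 → take DB $6,536. Book value $6,537.
Year 4 (final): $6,537 − $5,900 = $637. Book value $5,900.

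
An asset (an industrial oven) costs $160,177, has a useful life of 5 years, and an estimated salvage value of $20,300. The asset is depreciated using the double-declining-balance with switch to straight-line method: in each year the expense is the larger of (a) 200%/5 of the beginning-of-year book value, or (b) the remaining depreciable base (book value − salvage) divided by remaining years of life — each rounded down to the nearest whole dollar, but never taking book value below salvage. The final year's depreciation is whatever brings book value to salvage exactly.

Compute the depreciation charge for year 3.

$23,066

Depreciable base = $160,177 − $20,300 = $139,877.
Year 1: DB = ⌊$160,177 × 200%/5⌋ = $64,070; SL = ⌊$139,877/5⌋ = $27,975 → take DB $64,070. Book value $96,107.
Year 2: DB = ⌊$96,107 × 200%/5⌋ = $38,442; SL = ⌊$75,807/4⌋ = $18,951 → take DB $38,442. Book value $57,665.
Year 3: DB = ⌊$57,665 × 200%/5⌋ = $23,066; SL = ⌊$37,365/3⌋ = $12,455 → take DB $23,066. Book value $34,599.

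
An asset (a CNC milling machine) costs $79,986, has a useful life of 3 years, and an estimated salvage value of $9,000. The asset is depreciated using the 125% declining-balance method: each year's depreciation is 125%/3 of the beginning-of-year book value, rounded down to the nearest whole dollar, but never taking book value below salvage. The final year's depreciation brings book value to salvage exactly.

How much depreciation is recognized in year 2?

Depreciable base = $79,986 − $9,000 = $70,986.
Year 1: ⌊$79,986 × 125%/3⌋ = $33,327. Book value $46,659.
Year 2: ⌊$46,659 × 125%/3⌋ = $19,441. Book value $27,218.

$19,441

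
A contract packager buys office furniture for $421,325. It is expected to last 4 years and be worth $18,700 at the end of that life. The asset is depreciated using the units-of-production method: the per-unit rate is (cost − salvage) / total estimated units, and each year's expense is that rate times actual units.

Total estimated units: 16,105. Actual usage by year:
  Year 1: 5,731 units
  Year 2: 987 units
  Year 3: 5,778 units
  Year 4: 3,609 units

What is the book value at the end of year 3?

$108,925

Depreciable base = $421,325 − $18,700 = $402,625.
Rate = $402,625 / 16,105 units = $25 per unit.
Year 1: 5,731 × $25 = $143,275. Book value $278,050.
Year 2: 987 × $25 = $24,675. Book value $253,375.
Year 3: 5,778 × $25 = $144,450. Book value $108,925.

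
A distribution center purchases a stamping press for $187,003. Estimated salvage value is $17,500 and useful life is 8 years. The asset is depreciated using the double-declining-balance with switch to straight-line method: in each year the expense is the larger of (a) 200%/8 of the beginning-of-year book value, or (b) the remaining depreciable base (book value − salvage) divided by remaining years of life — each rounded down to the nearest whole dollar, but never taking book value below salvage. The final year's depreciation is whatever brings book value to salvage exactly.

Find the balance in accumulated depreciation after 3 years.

Depreciable base = $187,003 − $17,500 = $169,503.
Year 1: DB = ⌊$187,003 × 200%/8⌋ = $46,750; SL = ⌊$169,503/8⌋ = $21,187 → take DB $46,750. Book value $140,253.
Year 2: DB = ⌊$140,253 × 200%/8⌋ = $35,063; SL = ⌊$122,753/7⌋ = $17,536 → take DB $35,063. Book value $105,190.
Year 3: DB = ⌊$105,190 × 200%/8⌋ = $26,297; SL = ⌊$87,690/6⌋ = $14,615 → take DB $26,297. Book value $78,893.
Accumulated through year 3 = $187,003 − $78,893 = $108,110.

$108,110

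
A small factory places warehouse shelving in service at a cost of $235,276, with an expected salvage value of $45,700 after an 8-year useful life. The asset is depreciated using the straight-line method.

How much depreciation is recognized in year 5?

$23,697

Depreciable base = $235,276 − $45,700 = $189,576.
Annual expense = $189,576 / 8 = $23,697.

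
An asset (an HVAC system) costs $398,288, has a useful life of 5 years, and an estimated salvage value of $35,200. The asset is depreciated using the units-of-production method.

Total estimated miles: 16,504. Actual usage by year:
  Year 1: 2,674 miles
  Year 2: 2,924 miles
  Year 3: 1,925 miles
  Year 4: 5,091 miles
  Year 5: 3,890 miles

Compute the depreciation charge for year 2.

Depreciable base = $398,288 − $35,200 = $363,088.
Rate = $363,088 / 16,504 miles = $22 per mile.
Year 1: 2,674 × $22 = $58,828. Book value $339,460.
Year 2: 2,924 × $22 = $64,328. Book value $275,132.

$64,328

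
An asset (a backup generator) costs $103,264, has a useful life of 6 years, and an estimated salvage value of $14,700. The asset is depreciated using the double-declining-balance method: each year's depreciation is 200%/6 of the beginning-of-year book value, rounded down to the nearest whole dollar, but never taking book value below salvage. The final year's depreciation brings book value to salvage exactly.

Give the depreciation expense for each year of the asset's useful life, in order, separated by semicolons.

$34,421; $22,947; $15,298; $10,199; $5,699; $0

Depreciable base = $103,264 − $14,700 = $88,564.
Year 1: ⌊$103,264 × 200%/6⌋ = $34,421. Book value $68,843.
Year 2: ⌊$68,843 × 200%/6⌋ = $22,947. Book value $45,896.
Year 3: ⌊$45,896 × 200%/6⌋ = $15,298. Book value $30,598.
Year 4: ⌊$30,598 × 200%/6⌋ = $10,199. Book value $20,399.
Year 5: ⌊$20,399 × 200%/6⌋ = $6,799, capped at $5,699. Book value $14,700.
Year 6 (final): $14,700 − $14,700 = $0. Book value $14,700.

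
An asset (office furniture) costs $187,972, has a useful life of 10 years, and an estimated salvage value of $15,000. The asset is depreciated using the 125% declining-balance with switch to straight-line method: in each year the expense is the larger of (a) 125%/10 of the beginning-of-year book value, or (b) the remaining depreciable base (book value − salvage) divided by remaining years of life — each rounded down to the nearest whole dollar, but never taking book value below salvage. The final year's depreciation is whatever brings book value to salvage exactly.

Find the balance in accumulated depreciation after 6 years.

$109,584

Depreciable base = $187,972 − $15,000 = $172,972.
Year 1: DB = ⌊$187,972 × 125%/10⌋ = $23,496; SL = ⌊$172,972/10⌋ = $17,297 → take DB $23,496. Book value $164,476.
Year 2: DB = ⌊$164,476 × 125%/10⌋ = $20,559; SL = ⌊$149,476/9⌋ = $16,608 → take DB $20,559. Book value $143,917.
Year 3: DB = ⌊$143,917 × 125%/10⌋ = $17,989; SL = ⌊$128,917/8⌋ = $16,114 → take DB $17,989. Book value $125,928.
Year 4: DB = ⌊$125,928 × 125%/10⌋ = $15,741; SL = ⌊$110,928/7⌋ = $15,846 → take SL $15,846. Book value $110,082.
Year 5: DB = ⌊$110,082 × 125%/10⌋ = $13,760; SL = ⌊$95,082/6⌋ = $15,847 → take SL $15,847. Book value $94,235.
Year 6: DB = ⌊$94,235 × 125%/10⌋ = $11,779; SL = ⌊$79,235/5⌋ = $15,847 → take SL $15,847. Book value $78,388.
Accumulated through year 6 = $187,972 − $78,388 = $109,584.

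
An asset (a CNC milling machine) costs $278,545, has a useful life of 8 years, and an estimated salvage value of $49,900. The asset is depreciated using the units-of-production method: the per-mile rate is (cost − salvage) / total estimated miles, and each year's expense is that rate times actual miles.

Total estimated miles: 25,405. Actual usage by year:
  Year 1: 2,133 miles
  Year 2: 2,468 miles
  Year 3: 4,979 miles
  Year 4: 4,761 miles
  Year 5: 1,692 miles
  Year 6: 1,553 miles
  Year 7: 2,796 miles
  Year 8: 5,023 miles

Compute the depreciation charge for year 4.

$42,849

Depreciable base = $278,545 − $49,900 = $228,645.
Rate = $228,645 / 25,405 miles = $9 per mile.
Year 1: 2,133 × $9 = $19,197. Book value $259,348.
Year 2: 2,468 × $9 = $22,212. Book value $237,136.
Year 3: 4,979 × $9 = $44,811. Book value $192,325.
Year 4: 4,761 × $9 = $42,849. Book value $149,476.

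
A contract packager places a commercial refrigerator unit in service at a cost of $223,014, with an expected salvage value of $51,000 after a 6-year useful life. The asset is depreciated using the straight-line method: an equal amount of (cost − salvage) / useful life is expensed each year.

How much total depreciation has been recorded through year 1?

$28,669

Depreciable base = $223,014 − $51,000 = $172,014.
Annual expense = $172,014 / 6 = $28,669.
End of year 1: book value $194,345.
Accumulated through year 1 = $223,014 − $194,345 = $28,669.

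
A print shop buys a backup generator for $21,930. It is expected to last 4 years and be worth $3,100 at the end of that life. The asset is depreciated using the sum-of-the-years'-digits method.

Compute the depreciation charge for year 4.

Depreciable base = $21,930 − $3,100 = $18,830.
Sum of the years' digits = 4+3+2+1 = 10.
Year 1: $18,830 × 4/10 = $7,532. Book value $14,398.
Year 2: $18,830 × 3/10 = $5,649. Book value $8,749.
Year 3: $18,830 × 2/10 = $3,766. Book value $4,983.
Year 4: $18,830 × 1/10 = $1,883. Book value $3,100.

$1,883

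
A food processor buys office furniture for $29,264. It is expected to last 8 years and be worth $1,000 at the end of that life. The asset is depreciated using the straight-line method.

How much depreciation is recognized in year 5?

$3,533

Depreciable base = $29,264 − $1,000 = $28,264.
Annual expense = $28,264 / 8 = $3,533.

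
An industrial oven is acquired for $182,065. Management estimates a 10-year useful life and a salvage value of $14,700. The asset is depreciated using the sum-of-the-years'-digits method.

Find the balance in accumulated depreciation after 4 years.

$103,462

Depreciable base = $182,065 − $14,700 = $167,365.
Sum of the years' digits = 10+9+8+7+6+5+4+3+2+1 = 55.
Year 1: $167,365 × 10/55 = $30,430. Book value $151,635.
Year 2: $167,365 × 9/55 = $27,387. Book value $124,248.
Year 3: $167,365 × 8/55 = $24,344. Book value $99,904.
Year 4: $167,365 × 7/55 = $21,301. Book value $78,603.
Accumulated through year 4 = $182,065 − $78,603 = $103,462.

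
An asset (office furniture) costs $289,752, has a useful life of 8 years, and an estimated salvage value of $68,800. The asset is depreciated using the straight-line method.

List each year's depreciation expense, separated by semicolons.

Depreciable base = $289,752 − $68,800 = $220,952.
Annual expense = $220,952 / 8 = $27,619.
End of year 1: book value $262,133.
End of year 2: book value $234,514.
End of year 3: book value $206,895.
End of year 4: book value $179,276.
End of year 5: book value $151,657.
End of year 6: book value $124,038.
End of year 7: book value $96,419.
End of year 8: book value $68,800.

$27,619; $27,619; $27,619; $27,619; $27,619; $27,619; $27,619; $27,619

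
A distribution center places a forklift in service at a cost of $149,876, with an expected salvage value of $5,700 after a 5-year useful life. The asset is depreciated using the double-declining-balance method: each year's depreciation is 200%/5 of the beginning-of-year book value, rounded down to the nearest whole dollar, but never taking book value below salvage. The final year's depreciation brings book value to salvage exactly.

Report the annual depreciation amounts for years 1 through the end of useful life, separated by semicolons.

Depreciable base = $149,876 − $5,700 = $144,176.
Year 1: ⌊$149,876 × 200%/5⌋ = $59,950. Book value $89,926.
Year 2: ⌊$89,926 × 200%/5⌋ = $35,970. Book value $53,956.
Year 3: ⌊$53,956 × 200%/5⌋ = $21,582. Book value $32,374.
Year 4: ⌊$32,374 × 200%/5⌋ = $12,949. Book value $19,425.
Year 5 (final): $19,425 − $5,700 = $13,725. Book value $5,700.

$59,950; $35,970; $21,582; $12,949; $13,725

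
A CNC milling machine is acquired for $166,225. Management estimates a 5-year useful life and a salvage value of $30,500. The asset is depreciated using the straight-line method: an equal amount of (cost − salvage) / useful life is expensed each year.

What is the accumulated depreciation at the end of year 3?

Depreciable base = $166,225 − $30,500 = $135,725.
Annual expense = $135,725 / 5 = $27,145.
End of year 1: book value $139,080.
End of year 2: book value $111,935.
End of year 3: book value $84,790.
Accumulated through year 3 = $166,225 − $84,790 = $81,435.

$81,435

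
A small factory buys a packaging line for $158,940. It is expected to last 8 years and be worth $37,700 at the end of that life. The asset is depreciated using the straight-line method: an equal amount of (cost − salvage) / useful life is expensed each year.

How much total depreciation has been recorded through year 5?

$75,775

Depreciable base = $158,940 − $37,700 = $121,240.
Annual expense = $121,240 / 8 = $15,155.
End of year 1: book value $143,785.
End of year 2: book value $128,630.
End of year 3: book value $113,475.
End of year 4: book value $98,320.
End of year 5: book value $83,165.
Accumulated through year 5 = $158,940 − $83,165 = $75,775.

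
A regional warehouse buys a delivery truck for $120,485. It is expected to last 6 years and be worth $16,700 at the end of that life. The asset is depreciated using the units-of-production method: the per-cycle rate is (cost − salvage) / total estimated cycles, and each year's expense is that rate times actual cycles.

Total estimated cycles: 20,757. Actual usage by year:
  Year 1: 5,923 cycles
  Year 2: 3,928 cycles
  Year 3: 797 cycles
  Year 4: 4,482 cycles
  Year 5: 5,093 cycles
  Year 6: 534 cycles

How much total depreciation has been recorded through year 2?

$49,255

Depreciable base = $120,485 − $16,700 = $103,785.
Rate = $103,785 / 20,757 cycles = $5 per cycle.
Year 1: 5,923 × $5 = $29,615. Book value $90,870.
Year 2: 3,928 × $5 = $19,640. Book value $71,230.
Accumulated through year 2 = $120,485 − $71,230 = $49,255.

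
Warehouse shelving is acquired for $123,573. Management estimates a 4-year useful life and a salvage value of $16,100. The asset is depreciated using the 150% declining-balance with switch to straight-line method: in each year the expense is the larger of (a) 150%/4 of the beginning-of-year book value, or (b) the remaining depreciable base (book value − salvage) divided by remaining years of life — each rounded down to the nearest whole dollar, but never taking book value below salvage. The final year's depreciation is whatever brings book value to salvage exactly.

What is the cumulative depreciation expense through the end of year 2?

Depreciable base = $123,573 − $16,100 = $107,473.
Year 1: DB = ⌊$123,573 × 150%/4⌋ = $46,339; SL = ⌊$107,473/4⌋ = $26,868 → take DB $46,339. Book value $77,234.
Year 2: DB = ⌊$77,234 × 150%/4⌋ = $28,962; SL = ⌊$61,134/3⌋ = $20,378 → take DB $28,962. Book value $48,272.
Accumulated through year 2 = $123,573 − $48,272 = $75,301.

$75,301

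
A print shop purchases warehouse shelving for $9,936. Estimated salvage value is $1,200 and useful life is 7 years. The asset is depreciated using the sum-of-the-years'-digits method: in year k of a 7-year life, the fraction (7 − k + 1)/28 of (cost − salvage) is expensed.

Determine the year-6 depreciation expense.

Depreciable base = $9,936 − $1,200 = $8,736.
Sum of the years' digits = 7+6+5+4+3+2+1 = 28.
Year 1: $8,736 × 7/28 = $2,184. Book value $7,752.
Year 2: $8,736 × 6/28 = $1,872. Book value $5,880.
Year 3: $8,736 × 5/28 = $1,560. Book value $4,320.
Year 4: $8,736 × 4/28 = $1,248. Book value $3,072.
Year 5: $8,736 × 3/28 = $936. Book value $2,136.
Year 6: $8,736 × 2/28 = $624. Book value $1,512.

$624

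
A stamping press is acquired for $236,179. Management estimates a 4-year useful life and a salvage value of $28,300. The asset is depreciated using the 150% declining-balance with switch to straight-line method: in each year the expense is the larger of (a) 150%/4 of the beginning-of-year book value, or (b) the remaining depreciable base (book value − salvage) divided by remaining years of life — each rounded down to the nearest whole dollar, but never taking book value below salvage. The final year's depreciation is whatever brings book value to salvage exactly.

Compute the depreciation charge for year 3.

Depreciable base = $236,179 − $28,300 = $207,879.
Year 1: DB = ⌊$236,179 × 150%/4⌋ = $88,567; SL = ⌊$207,879/4⌋ = $51,969 → take DB $88,567. Book value $147,612.
Year 2: DB = ⌊$147,612 × 150%/4⌋ = $55,354; SL = ⌊$119,312/3⌋ = $39,770 → take DB $55,354. Book value $92,258.
Year 3: DB = ⌊$92,258 × 150%/4⌋ = $34,596; SL = ⌊$63,958/2⌋ = $31,979 → take DB $34,596. Book value $57,662.

$34,596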